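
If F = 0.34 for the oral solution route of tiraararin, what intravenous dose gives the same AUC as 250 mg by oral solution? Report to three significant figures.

D_iv = 85.0 mg

Systemic exposure from an extravascular dose = F × D_ev, so the equivalent IV dose is F × D_ev.
D_iv = F × D_ev = 0.34 × 250 = 85 mg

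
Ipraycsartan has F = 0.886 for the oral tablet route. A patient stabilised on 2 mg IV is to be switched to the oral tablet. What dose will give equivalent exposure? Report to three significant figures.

For equal systemic exposure: F × D_ev = D_iv
D_ev = D_iv / F = 2 / 0.886 = 2.25734 mg

D_oral = 2.26 mg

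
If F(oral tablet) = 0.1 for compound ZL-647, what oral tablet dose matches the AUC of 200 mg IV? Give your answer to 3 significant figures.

D_oral = 2000 mg

For equal systemic exposure: F × D_ev = D_iv
D_ev = D_iv / F = 200 / 0.1 = 2000 mg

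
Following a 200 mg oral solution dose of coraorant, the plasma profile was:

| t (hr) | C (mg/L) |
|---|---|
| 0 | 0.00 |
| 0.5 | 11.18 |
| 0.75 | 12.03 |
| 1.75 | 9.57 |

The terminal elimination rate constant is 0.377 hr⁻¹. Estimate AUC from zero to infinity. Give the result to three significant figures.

Trapezoidal AUC_0→1.75:
  [0→0.5]: (0.00+11.18)/2 × 0.5 = 2.795
  [0.5→0.75]: (11.18+12.03)/2 × 0.25 = 2.90125
  [0.75→1.75]: (12.03+9.57)/2 × 1 = 10.8
  Sum = 16.49625 mg/L·hr
Extrapolated tail: C_last / k_e = 9.57 / 0.377 = 25.385
AUC_0→∞ = 16.49625 + 25.385 = 41.88125 mg/L·hr

AUC = 41.9 mg/L·hr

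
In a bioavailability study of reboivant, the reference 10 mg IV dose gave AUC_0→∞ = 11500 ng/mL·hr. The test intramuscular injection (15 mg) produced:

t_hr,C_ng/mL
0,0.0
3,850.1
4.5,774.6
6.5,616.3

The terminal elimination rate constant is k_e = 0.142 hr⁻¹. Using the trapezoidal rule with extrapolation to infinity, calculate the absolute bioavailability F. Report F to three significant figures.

F = 0.477

Trapezoidal AUC_0→6.5 (intramuscular injection):
  [0→3]: (0.0+850.1)/2 × 3 = 1275.15
  [3→4.5]: (850.1+774.6)/2 × 1.5 = 1218.525
  [4.5→6.5]: (774.6+616.3)/2 × 2 = 1390.9
  Sum = 3884.575 ng/mL·hr
Tail: C_last/k_e = 616.3/0.142 = 4340.141
AUC_0→∞ (intramuscular injection) = 3884.575 + 4340.141 = 8224.716 ng/mL·hr
F = (AUC_ev/D_ev)/(AUC_iv/D_iv) = (8224.716/15)/(11500/10) = 548.3144/1150 = 0.4768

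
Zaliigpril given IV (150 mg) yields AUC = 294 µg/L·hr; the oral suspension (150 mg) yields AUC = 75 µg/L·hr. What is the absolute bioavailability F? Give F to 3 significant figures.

F = 0.255

F = (AUC_ev / D_ev) / (AUC_iv / D_iv)
  = (75/150) / (294/150)
  = 0.5 / 1.96 = 0.2551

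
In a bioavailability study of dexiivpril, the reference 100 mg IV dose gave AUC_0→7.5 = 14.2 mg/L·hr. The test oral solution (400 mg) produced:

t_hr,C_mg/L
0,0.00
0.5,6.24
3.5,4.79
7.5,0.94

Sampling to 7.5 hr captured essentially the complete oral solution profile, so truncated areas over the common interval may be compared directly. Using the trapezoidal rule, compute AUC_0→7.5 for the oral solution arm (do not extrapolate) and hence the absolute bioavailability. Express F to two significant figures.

F = 0.52

Trapezoidal AUC_0→7.5 (oral solution):
  [0→0.5]: (0.00+6.24)/2 × 0.5 = 1.56
  [0.5→3.5]: (6.24+4.79)/2 × 3 = 16.545
  [3.5→7.5]: (4.79+0.94)/2 × 4 = 11.46
  Sum = 29.565 mg/L·hr
F = (AUC_ev/D_ev)/(AUC_iv/D_iv) = (29.565/400)/(14.2/100) = 0.0739125/0.142 = 0.5205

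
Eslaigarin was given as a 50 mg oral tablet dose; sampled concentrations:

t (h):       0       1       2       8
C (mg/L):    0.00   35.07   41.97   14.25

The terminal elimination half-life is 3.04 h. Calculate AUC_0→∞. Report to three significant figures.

AUC = 287 mg/L·h

Trapezoidal AUC_0→8:
  [0→1]: (0.00+35.07)/2 × 1 = 17.535
  [1→2]: (35.07+41.97)/2 × 1 = 38.52
  [2→8]: (41.97+14.25)/2 × 6 = 168.66
  Sum = 224.715 mg/L·h
k_e = ln2 / t½ = 0.693147 / 3.04 = 0.2280 h^-1
Extrapolated tail: C_last / k_e = 14.25 / 0.228 = 62.500
AUC_0→∞ = 224.715 + 62.500 = 287.215 mg/L·h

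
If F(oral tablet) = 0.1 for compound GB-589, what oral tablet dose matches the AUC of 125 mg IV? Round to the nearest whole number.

D_oral = 1250 mg

For equal systemic exposure: F × D_ev = D_iv
D_ev = D_iv / F = 125 / 0.1 = 1250 mg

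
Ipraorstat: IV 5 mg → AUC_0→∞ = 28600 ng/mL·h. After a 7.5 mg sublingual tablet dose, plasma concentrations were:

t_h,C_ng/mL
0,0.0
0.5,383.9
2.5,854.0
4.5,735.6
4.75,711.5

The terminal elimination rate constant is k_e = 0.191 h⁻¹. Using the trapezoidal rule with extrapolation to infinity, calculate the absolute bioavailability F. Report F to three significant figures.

Trapezoidal AUC_0→4.75 (sublingual tablet):
  [0→0.5]: (0.0+383.9)/2 × 0.5 = 95.975
  [0.5→2.5]: (383.9+854.0)/2 × 2 = 1237.9
  [2.5→4.5]: (854.0+735.6)/2 × 2 = 1589.6
  [4.5→4.75]: (735.6+711.5)/2 × 0.25 = 180.8875
  Sum = 3104.3625 ng/mL·h
Tail: C_last/k_e = 711.5/0.191 = 3725.131
AUC_0→∞ (sublingual tablet) = 3104.3625 + 3725.131 = 6829.4935 ng/mL·h
F = (AUC_ev/D_ev)/(AUC_iv/D_iv) = (6829.4935/7.5)/(28600/5) = 910.599/5720 = 0.1592

F = 0.159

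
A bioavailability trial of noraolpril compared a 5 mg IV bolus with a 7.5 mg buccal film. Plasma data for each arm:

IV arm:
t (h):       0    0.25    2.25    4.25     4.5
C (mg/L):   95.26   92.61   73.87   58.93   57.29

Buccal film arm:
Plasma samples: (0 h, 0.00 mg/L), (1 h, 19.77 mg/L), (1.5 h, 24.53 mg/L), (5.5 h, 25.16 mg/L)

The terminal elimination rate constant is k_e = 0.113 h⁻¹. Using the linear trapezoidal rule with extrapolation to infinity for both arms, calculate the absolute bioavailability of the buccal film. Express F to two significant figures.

Trapezoidal AUC_0→4.5 (IV):
  [0→0.25]: (95.26+92.61)/2 × 0.25 = 23.48375
  [0.25→2.25]: (92.61+73.87)/2 × 2 = 166.48
  [2.25→4.25]: (73.87+58.93)/2 × 2 = 132.8
  [4.25→4.5]: (58.93+57.29)/2 × 0.25 = 14.5275
  Sum = 337.29125 mg/L·h
IV tail: 57.29/0.113 = 506.991; AUC_iv,0→∞ = 337.29125 + 506.991 = 844.28225 mg/L·h
Trapezoidal AUC_0→5.5 (buccal film):
  [0→1]: (0.00+19.77)/2 × 1 = 9.885
  [1→1.5]: (19.77+24.53)/2 × 0.5 = 11.075
  [1.5→5.5]: (24.53+25.16)/2 × 4 = 99.38
  Sum = 120.34 mg/L·h
buccal film tail: 25.16/0.113 = 222.655; AUC_ev,0→∞ = 120.34 + 222.655 = 342.995 mg/L·h
F = (AUC_ev/D_ev)/(AUC_iv/D_iv) = (342.995/7.5)/(844.28225/5) = 45.7327/168.85645 = 0.2708

F = 0.27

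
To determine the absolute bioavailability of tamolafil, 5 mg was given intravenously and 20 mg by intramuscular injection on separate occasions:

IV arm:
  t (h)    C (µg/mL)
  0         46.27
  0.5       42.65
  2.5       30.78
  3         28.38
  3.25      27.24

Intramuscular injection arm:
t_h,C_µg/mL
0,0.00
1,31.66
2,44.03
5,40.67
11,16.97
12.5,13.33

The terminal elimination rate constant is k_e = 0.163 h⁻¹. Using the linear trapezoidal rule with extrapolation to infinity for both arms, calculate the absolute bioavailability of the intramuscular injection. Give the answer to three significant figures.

Trapezoidal AUC_0→3.25 (IV):
  [0→0.5]: (46.27+42.65)/2 × 0.5 = 22.23
  [0.5→2.5]: (42.65+30.78)/2 × 2 = 73.43
  [2.5→3]: (30.78+28.38)/2 × 0.5 = 14.79
  [3→3.25]: (28.38+27.24)/2 × 0.25 = 6.9525
  Sum = 117.4025 µg/mL·h
IV tail: 27.24/0.163 = 167.117; AUC_iv,0→∞ = 117.4025 + 167.117 = 284.5195 µg/mL·h
Trapezoidal AUC_0→12.5 (intramuscular injection):
  [0→1]: (0.00+31.66)/2 × 1 = 15.83
  [1→2]: (31.66+44.03)/2 × 1 = 37.845
  [2→5]: (44.03+40.67)/2 × 3 = 127.05
  [5→11]: (40.67+16.97)/2 × 6 = 172.92
  [11→12.5]: (16.97+13.33)/2 × 1.5 = 22.725
  Sum = 376.37 µg/mL·h
intramuscular injection tail: 13.33/0.163 = 81.779; AUC_ev,0→∞ = 376.37 + 81.779 = 458.149 µg/mL·h
F = (AUC_ev/D_ev)/(AUC_iv/D_iv) = (458.149/20)/(284.5195/5) = 22.90745/56.9039 = 0.4026

F = 0.403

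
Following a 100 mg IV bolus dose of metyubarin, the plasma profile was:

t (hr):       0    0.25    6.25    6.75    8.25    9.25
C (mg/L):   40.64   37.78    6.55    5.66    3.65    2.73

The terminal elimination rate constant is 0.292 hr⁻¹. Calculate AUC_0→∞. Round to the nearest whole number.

AUC = 165 mg/L·hr

Trapezoidal AUC_0→9.25:
  [0→0.25]: (40.64+37.78)/2 × 0.25 = 9.8025
  [0.25→6.25]: (37.78+6.55)/2 × 6 = 132.99
  [6.25→6.75]: (6.55+5.66)/2 × 0.5 = 3.0525
  [6.75→8.25]: (5.66+3.65)/2 × 1.5 = 6.9825
  [8.25→9.25]: (3.65+2.73)/2 × 1 = 3.19
  Sum = 156.0175 mg/L·hr
Extrapolated tail: C_last / k_e = 2.73 / 0.292 = 9.349
AUC_0→∞ = 156.0175 + 9.349 = 165.3665 mg/L·hr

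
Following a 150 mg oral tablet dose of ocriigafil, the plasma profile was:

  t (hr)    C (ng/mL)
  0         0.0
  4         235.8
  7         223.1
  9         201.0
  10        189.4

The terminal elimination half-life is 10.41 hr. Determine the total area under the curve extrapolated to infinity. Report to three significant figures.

Trapezoidal AUC_0→10:
  [0→4]: (0.0+235.8)/2 × 4 = 471.6
  [4→7]: (235.8+223.1)/2 × 3 = 688.35
  [7→9]: (223.1+201.0)/2 × 2 = 424.1
  [9→10]: (201.0+189.4)/2 × 1 = 195.2
  Sum = 1779.25 ng/mL·hr
k_e = ln2 / t½ = 0.693147 / 10.41 = 0.0666 hr^-1
Extrapolated tail: C_last / k_e = 189.4 / 0.0666 = 2843.844
AUC_0→∞ = 1779.25 + 2843.844 = 4623.094 ng/mL·hr

AUC = 4620 ng/mL·hr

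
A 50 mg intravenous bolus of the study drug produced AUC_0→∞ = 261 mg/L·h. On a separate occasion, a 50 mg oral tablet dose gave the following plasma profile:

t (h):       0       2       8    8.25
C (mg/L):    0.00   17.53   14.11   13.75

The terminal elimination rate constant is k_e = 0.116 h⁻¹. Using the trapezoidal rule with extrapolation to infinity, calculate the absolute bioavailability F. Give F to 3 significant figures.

Trapezoidal AUC_0→8.25 (oral tablet):
  [0→2]: (0.00+17.53)/2 × 2 = 17.53
  [2→8]: (17.53+14.11)/2 × 6 = 94.92
  [8→8.25]: (14.11+13.75)/2 × 0.25 = 3.4825
  Sum = 115.9325 mg/L·h
Tail: C_last/k_e = 13.75/0.116 = 118.534
AUC_0→∞ (oral tablet) = 115.9325 + 118.534 = 234.4665 mg/L·h
F = (AUC_ev/D_ev)/(AUC_iv/D_iv) = (234.4665/50)/(261/50) = 4.68933/5.22 = 0.8983

F = 0.898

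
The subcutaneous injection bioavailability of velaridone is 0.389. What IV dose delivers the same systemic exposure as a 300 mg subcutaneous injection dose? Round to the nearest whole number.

D_iv = 117 mg

Systemic exposure from an extravascular dose = F × D_ev, so the equivalent IV dose is F × D_ev.
D_iv = F × D_ev = 0.389 × 300 = 116.7 mg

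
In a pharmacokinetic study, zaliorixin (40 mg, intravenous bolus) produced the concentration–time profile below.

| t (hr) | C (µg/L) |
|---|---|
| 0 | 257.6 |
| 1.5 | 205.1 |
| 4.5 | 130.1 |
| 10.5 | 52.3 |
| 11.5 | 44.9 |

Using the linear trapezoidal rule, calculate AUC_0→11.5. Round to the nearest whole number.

AUC = 1446 µg/L·hr

Trapezoidal AUC_0→11.5:
  [0→1.5]: (257.6+205.1)/2 × 1.5 = 347.025
  [1.5→4.5]: (205.1+130.1)/2 × 3 = 502.8
  [4.5→10.5]: (130.1+52.3)/2 × 6 = 547.2
  [10.5→11.5]: (52.3+44.9)/2 × 1 = 48.6
  Sum = 1445.625 µg/L·hr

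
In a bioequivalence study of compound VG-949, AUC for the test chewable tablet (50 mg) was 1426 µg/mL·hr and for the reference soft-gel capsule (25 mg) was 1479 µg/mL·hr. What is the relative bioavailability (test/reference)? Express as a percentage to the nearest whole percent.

F_rel = 48%

F_rel = (AUC_test/D_test) / (AUC_ref/D_ref)
      = (1426/50) / (1479/25)
      = 28.52 / 59.16 = 0.4821 = 48.21%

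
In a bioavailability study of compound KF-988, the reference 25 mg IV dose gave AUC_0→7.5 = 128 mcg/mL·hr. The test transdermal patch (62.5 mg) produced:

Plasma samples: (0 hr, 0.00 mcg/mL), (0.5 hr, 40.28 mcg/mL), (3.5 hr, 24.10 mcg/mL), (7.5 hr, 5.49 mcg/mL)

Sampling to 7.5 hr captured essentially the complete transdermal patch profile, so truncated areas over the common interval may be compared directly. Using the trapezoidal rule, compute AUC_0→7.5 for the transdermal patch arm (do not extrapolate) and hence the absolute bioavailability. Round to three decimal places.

Trapezoidal AUC_0→7.5 (transdermal patch):
  [0→0.5]: (0.00+40.28)/2 × 0.5 = 10.07
  [0.5→3.5]: (40.28+24.10)/2 × 3 = 96.57
  [3.5→7.5]: (24.10+5.49)/2 × 4 = 59.18
  Sum = 165.82 mcg/mL·hr
F = (AUC_ev/D_ev)/(AUC_iv/D_iv) = (165.82/62.5)/(128/25) = 2.65312/5.12 = 0.5182

F = 0.518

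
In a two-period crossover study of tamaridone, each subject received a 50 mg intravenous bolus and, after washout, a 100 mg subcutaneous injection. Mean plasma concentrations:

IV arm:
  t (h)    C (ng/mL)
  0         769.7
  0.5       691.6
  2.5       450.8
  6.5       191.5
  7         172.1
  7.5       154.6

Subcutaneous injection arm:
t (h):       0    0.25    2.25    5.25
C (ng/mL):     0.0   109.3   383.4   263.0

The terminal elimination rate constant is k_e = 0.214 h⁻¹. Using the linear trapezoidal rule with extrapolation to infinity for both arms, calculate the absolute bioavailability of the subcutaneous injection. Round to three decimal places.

Trapezoidal AUC_0→7.5 (IV):
  [0→0.5]: (769.7+691.6)/2 × 0.5 = 365.325
  [0.5→2.5]: (691.6+450.8)/2 × 2 = 1142.4
  [2.5→6.5]: (450.8+191.5)/2 × 4 = 1284.6
  [6.5→7]: (191.5+172.1)/2 × 0.5 = 90.9
  [7→7.5]: (172.1+154.6)/2 × 0.5 = 81.675
  Sum = 2964.9 ng/mL·h
IV tail: 154.6/0.214 = 722.430; AUC_iv,0→∞ = 2964.9 + 722.430 = 3687.33 ng/mL·h
Trapezoidal AUC_0→5.25 (subcutaneous injection):
  [0→0.25]: (0.0+109.3)/2 × 0.25 = 13.6625
  [0.25→2.25]: (109.3+383.4)/2 × 2 = 492.7
  [2.25→5.25]: (383.4+263.0)/2 × 3 = 969.6
  Sum = 1475.9625 ng/mL·h
subcutaneous injection tail: 263.0/0.214 = 1228.972; AUC_ev,0→∞ = 1475.9625 + 1228.972 = 2704.9345 ng/mL·h
F = (AUC_ev/D_ev)/(AUC_iv/D_iv) = (2704.9345/100)/(3687.33/50) = 27.049345/73.7466 = 0.3668

F = 0.367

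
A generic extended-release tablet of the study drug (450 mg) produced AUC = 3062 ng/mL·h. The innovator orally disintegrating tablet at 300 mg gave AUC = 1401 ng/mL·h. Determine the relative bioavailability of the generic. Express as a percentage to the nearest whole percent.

F_rel = 146%

F_rel = (AUC_test/D_test) / (AUC_ref/D_ref)
      = (3062/450) / (1401/300)
      = 6.80444 / 4.67 = 1.4571 = 145.71%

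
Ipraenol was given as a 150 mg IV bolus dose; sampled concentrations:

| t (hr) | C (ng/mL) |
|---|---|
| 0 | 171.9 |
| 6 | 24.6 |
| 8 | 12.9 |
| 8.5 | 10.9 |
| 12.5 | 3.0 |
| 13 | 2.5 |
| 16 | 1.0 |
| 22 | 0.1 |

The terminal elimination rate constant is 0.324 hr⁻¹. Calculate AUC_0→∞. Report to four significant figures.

AUC = 671.0 ng/mL·hr

Trapezoidal AUC_0→22:
  [0→6]: (171.9+24.6)/2 × 6 = 589.5
  [6→8]: (24.6+12.9)/2 × 2 = 37.5
  [8→8.5]: (12.9+10.9)/2 × 0.5 = 5.95
  [8.5→12.5]: (10.9+3.0)/2 × 4 = 27.8
  [12.5→13]: (3.0+2.5)/2 × 0.5 = 1.375
  [13→16]: (2.5+1.0)/2 × 3 = 5.25
  [16→22]: (1.0+0.1)/2 × 6 = 3.3
  Sum = 670.675 ng/mL·hr
Extrapolated tail: C_last / k_e = 0.1 / 0.324 = 0.309
AUC_0→∞ = 670.675 + 0.309 = 670.984 ng/mL·hr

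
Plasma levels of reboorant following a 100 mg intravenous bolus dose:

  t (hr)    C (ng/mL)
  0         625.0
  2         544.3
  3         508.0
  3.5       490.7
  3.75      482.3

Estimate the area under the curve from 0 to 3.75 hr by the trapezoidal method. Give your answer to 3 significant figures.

Trapezoidal AUC_0→3.75:
  [0→2]: (625.0+544.3)/2 × 2 = 1169.3
  [2→3]: (544.3+508.0)/2 × 1 = 526.15
  [3→3.5]: (508.0+490.7)/2 × 0.5 = 249.675
  [3.5→3.75]: (490.7+482.3)/2 × 0.25 = 121.625
  Sum = 2066.75 ng/mL·hr

AUC = 2070 ng/mL·hr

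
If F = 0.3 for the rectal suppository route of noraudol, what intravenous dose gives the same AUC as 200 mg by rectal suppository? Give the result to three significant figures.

D_iv = 60.0 mg

Systemic exposure from an extravascular dose = F × D_ev, so the equivalent IV dose is F × D_ev.
D_iv = F × D_ev = 0.3 × 200 = 60 mg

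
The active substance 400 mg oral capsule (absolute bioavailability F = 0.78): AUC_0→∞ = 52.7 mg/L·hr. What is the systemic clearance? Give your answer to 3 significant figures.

CL = 5.92 L/hr

CL = F × Dose / AUC_0→∞
   = 0.78 × 400 / 52.7 = 5.9203 L/hr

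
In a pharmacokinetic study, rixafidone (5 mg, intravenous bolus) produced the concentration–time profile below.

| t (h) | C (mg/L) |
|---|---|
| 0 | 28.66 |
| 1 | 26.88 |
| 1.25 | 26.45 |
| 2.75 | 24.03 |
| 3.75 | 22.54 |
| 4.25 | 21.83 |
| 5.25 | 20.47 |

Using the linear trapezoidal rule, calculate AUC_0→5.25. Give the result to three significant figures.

Trapezoidal AUC_0→5.25:
  [0→1]: (28.66+26.88)/2 × 1 = 27.77
  [1→1.25]: (26.88+26.45)/2 × 0.25 = 6.66625
  [1.25→2.75]: (26.45+24.03)/2 × 1.5 = 37.86
  [2.75→3.75]: (24.03+22.54)/2 × 1 = 23.285
  [3.75→4.25]: (22.54+21.83)/2 × 0.5 = 11.0925
  [4.25→5.25]: (21.83+20.47)/2 × 1 = 21.15
  Sum = 127.82375 mg/L·h

AUC = 128 mg/L·h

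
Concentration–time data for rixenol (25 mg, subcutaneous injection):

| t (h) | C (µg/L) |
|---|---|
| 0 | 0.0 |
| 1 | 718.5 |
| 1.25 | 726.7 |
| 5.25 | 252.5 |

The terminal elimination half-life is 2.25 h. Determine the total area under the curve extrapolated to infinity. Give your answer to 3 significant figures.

Trapezoidal AUC_0→5.25:
  [0→1]: (0.0+718.5)/2 × 1 = 359.25
  [1→1.25]: (718.5+726.7)/2 × 0.25 = 180.65
  [1.25→5.25]: (726.7+252.5)/2 × 4 = 1958.4
  Sum = 2498.3 µg/L·h
k_e = ln2 / t½ = 0.693147 / 2.25 = 0.3081 h^-1
Extrapolated tail: C_last / k_e = 252.5 / 0.3081 = 819.539
AUC_0→∞ = 2498.3 + 819.539 = 3317.839 µg/L·h

AUC = 3320 µg/L·h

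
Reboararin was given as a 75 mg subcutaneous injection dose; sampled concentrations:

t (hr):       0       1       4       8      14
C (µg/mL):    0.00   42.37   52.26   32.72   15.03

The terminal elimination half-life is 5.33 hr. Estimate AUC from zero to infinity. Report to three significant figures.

Trapezoidal AUC_0→14:
  [0→1]: (0.00+42.37)/2 × 1 = 21.185
  [1→4]: (42.37+52.26)/2 × 3 = 141.945
  [4→8]: (52.26+32.72)/2 × 4 = 169.96
  [8→14]: (32.72+15.03)/2 × 6 = 143.25
  Sum = 476.34 µg/mL·hr
k_e = ln2 / t½ = 0.693147 / 5.33 = 0.1300 hr^-1
Extrapolated tail: C_last / k_e = 15.03 / 0.13 = 115.615
AUC_0→∞ = 476.34 + 115.615 = 591.955 µg/mL·hr

AUC = 592 µg/mL·hr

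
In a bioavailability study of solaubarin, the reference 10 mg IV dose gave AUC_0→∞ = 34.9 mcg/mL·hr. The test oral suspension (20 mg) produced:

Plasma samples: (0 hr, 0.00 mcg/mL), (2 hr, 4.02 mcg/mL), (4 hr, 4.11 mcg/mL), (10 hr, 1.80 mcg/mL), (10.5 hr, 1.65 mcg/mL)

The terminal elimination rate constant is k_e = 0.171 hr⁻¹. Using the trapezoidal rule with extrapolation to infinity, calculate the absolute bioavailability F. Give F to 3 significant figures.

F = 0.579

Trapezoidal AUC_0→10.5 (oral suspension):
  [0→2]: (0.00+4.02)/2 × 2 = 4.02
  [2→4]: (4.02+4.11)/2 × 2 = 8.13
  [4→10]: (4.11+1.80)/2 × 6 = 17.73
  [10→10.5]: (1.80+1.65)/2 × 0.5 = 0.8625
  Sum = 30.7425 mcg/mL·hr
Tail: C_last/k_e = 1.65/0.171 = 9.649
AUC_0→∞ (oral suspension) = 30.7425 + 9.649 = 40.3915 mcg/mL·hr
F = (AUC_ev/D_ev)/(AUC_iv/D_iv) = (40.3915/20)/(34.9/10) = 2.019575/3.49 = 0.5787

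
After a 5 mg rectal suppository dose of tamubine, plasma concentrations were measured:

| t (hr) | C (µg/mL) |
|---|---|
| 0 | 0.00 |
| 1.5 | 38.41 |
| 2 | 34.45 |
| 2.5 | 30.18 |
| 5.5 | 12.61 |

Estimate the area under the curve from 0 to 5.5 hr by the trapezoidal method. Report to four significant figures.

AUC = 127.4 µg/mL·hr

Trapezoidal AUC_0→5.5:
  [0→1.5]: (0.00+38.41)/2 × 1.5 = 28.8075
  [1.5→2]: (38.41+34.45)/2 × 0.5 = 18.215
  [2→2.5]: (34.45+30.18)/2 × 0.5 = 16.1575
  [2.5→5.5]: (30.18+12.61)/2 × 3 = 64.185
  Sum = 127.365 µg/mL·hr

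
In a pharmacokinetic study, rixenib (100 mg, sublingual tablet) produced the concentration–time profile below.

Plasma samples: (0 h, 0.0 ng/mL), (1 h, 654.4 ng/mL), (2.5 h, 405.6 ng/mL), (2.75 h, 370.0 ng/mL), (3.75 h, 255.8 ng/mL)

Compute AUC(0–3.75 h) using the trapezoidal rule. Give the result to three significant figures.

Trapezoidal AUC_0→3.75:
  [0→1]: (0.0+654.4)/2 × 1 = 327.2
  [1→2.5]: (654.4+405.6)/2 × 1.5 = 795.0
  [2.5→2.75]: (405.6+370.0)/2 × 0.25 = 96.95
  [2.75→3.75]: (370.0+255.8)/2 × 1 = 312.9
  Sum = 1532.05 ng/mL·h

AUC = 1530 ng/mL·h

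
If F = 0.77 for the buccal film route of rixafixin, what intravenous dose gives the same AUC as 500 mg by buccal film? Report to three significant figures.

D_iv = 385 mg

Systemic exposure from an extravascular dose = F × D_ev, so the equivalent IV dose is F × D_ev.
D_iv = F × D_ev = 0.77 × 500 = 385 mg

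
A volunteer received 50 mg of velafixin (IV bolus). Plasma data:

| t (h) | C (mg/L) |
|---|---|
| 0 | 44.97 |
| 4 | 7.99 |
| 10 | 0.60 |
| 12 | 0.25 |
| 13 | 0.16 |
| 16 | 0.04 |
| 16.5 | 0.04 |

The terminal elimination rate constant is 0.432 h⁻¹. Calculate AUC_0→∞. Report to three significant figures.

Trapezoidal AUC_0→16.5:
  [0→4]: (44.97+7.99)/2 × 4 = 105.92
  [4→10]: (7.99+0.60)/2 × 6 = 25.77
  [10→12]: (0.60+0.25)/2 × 2 = 0.85
  [12→13]: (0.25+0.16)/2 × 1 = 0.205
  [13→16]: (0.16+0.04)/2 × 3 = 0.3
  [16→16.5]: (0.04+0.04)/2 × 0.5 = 0.02
  Sum = 133.065 mg/L·h
Extrapolated tail: C_last / k_e = 0.04 / 0.432 = 0.093
AUC_0→∞ = 133.065 + 0.093 = 133.158 mg/L·h

AUC = 133 mg/L·h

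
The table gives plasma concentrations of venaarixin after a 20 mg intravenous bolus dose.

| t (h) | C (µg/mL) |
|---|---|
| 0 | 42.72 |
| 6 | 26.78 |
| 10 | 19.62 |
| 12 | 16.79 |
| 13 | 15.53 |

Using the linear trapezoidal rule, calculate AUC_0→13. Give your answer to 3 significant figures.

AUC = 354 µg/mL·h

Trapezoidal AUC_0→13:
  [0→6]: (42.72+26.78)/2 × 6 = 208.5
  [6→10]: (26.78+19.62)/2 × 4 = 92.8
  [10→12]: (19.62+16.79)/2 × 2 = 36.41
  [12→13]: (16.79+15.53)/2 × 1 = 16.16
  Sum = 353.87 µg/mL·h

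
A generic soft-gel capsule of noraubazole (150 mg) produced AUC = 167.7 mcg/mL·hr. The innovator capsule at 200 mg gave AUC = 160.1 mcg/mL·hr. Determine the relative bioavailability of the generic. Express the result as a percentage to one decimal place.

F_rel = 139.7%

F_rel = (AUC_test/D_test) / (AUC_ref/D_ref)
      = (167.7/150) / (160.1/200)
      = 1.118 / 0.8005 = 1.3966 = 139.66%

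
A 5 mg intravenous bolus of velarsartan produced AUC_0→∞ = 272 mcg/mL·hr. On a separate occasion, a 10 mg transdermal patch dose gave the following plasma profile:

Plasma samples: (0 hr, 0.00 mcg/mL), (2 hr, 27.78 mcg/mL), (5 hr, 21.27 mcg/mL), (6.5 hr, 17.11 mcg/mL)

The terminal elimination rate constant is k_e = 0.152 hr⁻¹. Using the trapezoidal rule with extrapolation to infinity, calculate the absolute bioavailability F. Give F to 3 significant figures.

Trapezoidal AUC_0→6.5 (transdermal patch):
  [0→2]: (0.00+27.78)/2 × 2 = 27.78
  [2→5]: (27.78+21.27)/2 × 3 = 73.575
  [5→6.5]: (21.27+17.11)/2 × 1.5 = 28.785
  Sum = 130.14 mcg/mL·hr
Tail: C_last/k_e = 17.11/0.152 = 112.566
AUC_0→∞ (transdermal patch) = 130.14 + 112.566 = 242.706 mcg/mL·hr
F = (AUC_ev/D_ev)/(AUC_iv/D_iv) = (242.706/10)/(272/5) = 24.2706/54.4 = 0.4462

F = 0.446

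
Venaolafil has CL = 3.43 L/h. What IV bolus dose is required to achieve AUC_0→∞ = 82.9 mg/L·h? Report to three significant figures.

Dose_iv = CL × AUC_0→∞
     = 3.43 × 82.9 = 284.347 mg

Dose = 284 mg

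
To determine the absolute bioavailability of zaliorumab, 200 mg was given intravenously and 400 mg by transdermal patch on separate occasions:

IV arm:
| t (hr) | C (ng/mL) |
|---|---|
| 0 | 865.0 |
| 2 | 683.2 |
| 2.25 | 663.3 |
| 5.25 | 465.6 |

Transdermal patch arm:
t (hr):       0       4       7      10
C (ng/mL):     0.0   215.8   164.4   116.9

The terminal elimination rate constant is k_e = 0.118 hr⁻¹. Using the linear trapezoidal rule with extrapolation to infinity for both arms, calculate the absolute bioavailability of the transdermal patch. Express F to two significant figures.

F = 0.16

Trapezoidal AUC_0→5.25 (IV):
  [0→2]: (865.0+683.2)/2 × 2 = 1548.2
  [2→2.25]: (683.2+663.3)/2 × 0.25 = 168.3125
  [2.25→5.25]: (663.3+465.6)/2 × 3 = 1693.35
  Sum = 3409.8625 ng/mL·hr
IV tail: 465.6/0.118 = 3945.763; AUC_iv,0→∞ = 3409.8625 + 3945.763 = 7355.6255 ng/mL·hr
Trapezoidal AUC_0→10 (transdermal patch):
  [0→4]: (0.0+215.8)/2 × 4 = 431.6
  [4→7]: (215.8+164.4)/2 × 3 = 570.3
  [7→10]: (164.4+116.9)/2 × 3 = 421.95
  Sum = 1423.85 ng/mL·hr
transdermal patch tail: 116.9/0.118 = 990.678; AUC_ev,0→∞ = 1423.85 + 990.678 = 2414.528 ng/mL·hr
F = (AUC_ev/D_ev)/(AUC_iv/D_iv) = (2414.528/400)/(7355.6255/200) = 6.03632/36.7781 = 0.1641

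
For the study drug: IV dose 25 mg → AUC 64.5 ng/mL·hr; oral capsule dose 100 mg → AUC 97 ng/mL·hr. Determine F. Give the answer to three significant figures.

F = (AUC_ev / D_ev) / (AUC_iv / D_iv)
  = (97/100) / (64.5/25)
  = 0.97 / 2.58 = 0.3760

F = 0.376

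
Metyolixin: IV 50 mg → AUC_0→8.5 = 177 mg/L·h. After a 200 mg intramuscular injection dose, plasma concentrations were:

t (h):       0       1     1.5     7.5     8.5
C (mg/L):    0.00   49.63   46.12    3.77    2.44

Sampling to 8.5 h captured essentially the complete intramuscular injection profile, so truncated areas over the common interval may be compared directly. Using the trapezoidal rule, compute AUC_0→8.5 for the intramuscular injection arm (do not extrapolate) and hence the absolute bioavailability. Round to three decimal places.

Trapezoidal AUC_0→8.5 (intramuscular injection):
  [0→1]: (0.00+49.63)/2 × 1 = 24.815
  [1→1.5]: (49.63+46.12)/2 × 0.5 = 23.9375
  [1.5→7.5]: (46.12+3.77)/2 × 6 = 149.67
  [7.5→8.5]: (3.77+2.44)/2 × 1 = 3.105
  Sum = 201.5275 mg/L·h
F = (AUC_ev/D_ev)/(AUC_iv/D_iv) = (201.5275/200)/(177/50) = 1.0076375/3.54 = 0.2846

F = 0.285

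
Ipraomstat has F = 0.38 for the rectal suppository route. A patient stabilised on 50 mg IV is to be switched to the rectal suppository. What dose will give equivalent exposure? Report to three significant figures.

For equal systemic exposure: F × D_ev = D_iv
D_ev = D_iv / F = 50 / 0.38 = 131.579 mg

D_rectal = 132 mg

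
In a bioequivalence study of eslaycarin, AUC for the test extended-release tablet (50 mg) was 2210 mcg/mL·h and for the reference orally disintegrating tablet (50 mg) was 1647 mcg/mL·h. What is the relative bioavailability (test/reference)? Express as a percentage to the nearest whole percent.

F_rel = (AUC_test/D_test) / (AUC_ref/D_ref)
      = (2210/50) / (1647/50)
      = 44.2 / 32.94 = 1.3418 = 134.18%

F_rel = 134%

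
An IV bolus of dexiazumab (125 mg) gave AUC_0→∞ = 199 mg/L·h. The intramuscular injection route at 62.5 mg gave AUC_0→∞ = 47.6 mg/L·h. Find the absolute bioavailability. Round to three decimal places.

F = 0.478

F = (AUC_ev / D_ev) / (AUC_iv / D_iv)
  = (47.6/62.5) / (199/125)
  = 0.7616 / 1.592 = 0.4784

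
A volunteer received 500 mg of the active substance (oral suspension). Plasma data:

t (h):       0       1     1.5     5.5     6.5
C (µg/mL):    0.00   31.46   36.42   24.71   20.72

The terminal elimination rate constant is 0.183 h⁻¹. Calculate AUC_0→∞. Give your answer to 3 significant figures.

Trapezoidal AUC_0→6.5:
  [0→1]: (0.00+31.46)/2 × 1 = 15.73
  [1→1.5]: (31.46+36.42)/2 × 0.5 = 16.97
  [1.5→5.5]: (36.42+24.71)/2 × 4 = 122.26
  [5.5→6.5]: (24.71+20.72)/2 × 1 = 22.715
  Sum = 177.675 µg/mL·h
Extrapolated tail: C_last / k_e = 20.72 / 0.183 = 113.224
AUC_0→∞ = 177.675 + 113.224 = 290.899 µg/mL·h

AUC = 291 µg/mL·h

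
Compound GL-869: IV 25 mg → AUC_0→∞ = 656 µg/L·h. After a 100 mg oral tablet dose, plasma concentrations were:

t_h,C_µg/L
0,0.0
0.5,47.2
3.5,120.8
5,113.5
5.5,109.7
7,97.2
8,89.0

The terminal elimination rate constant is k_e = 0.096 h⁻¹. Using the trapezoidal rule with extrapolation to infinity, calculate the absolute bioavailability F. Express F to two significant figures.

Trapezoidal AUC_0→8 (oral tablet):
  [0→0.5]: (0.0+47.2)/2 × 0.5 = 11.8
  [0.5→3.5]: (47.2+120.8)/2 × 3 = 252.0
  [3.5→5]: (120.8+113.5)/2 × 1.5 = 175.725
  [5→5.5]: (113.5+109.7)/2 × 0.5 = 55.8
  [5.5→7]: (109.7+97.2)/2 × 1.5 = 155.175
  [7→8]: (97.2+89.0)/2 × 1 = 93.1
  Sum = 743.6 µg/L·h
Tail: C_last/k_e = 89.0/0.096 = 927.083
AUC_0→∞ (oral tablet) = 743.6 + 927.083 = 1670.683 µg/L·h
F = (AUC_ev/D_ev)/(AUC_iv/D_iv) = (1670.683/100)/(656/25) = 16.70683/26.24 = 0.6367

F = 0.64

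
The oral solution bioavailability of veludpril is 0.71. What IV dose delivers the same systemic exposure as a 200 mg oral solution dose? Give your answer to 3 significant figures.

D_iv = 142 mg

Systemic exposure from an extravascular dose = F × D_ev, so the equivalent IV dose is F × D_ev.
D_iv = F × D_ev = 0.71 × 200 = 142 mg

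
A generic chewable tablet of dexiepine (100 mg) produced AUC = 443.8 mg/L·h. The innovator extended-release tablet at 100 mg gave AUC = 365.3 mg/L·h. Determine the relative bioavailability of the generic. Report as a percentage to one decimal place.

F_rel = 121.5%

F_rel = (AUC_test/D_test) / (AUC_ref/D_ref)
      = (443.8/100) / (365.3/100)
      = 4.438 / 3.653 = 1.2149 = 121.49%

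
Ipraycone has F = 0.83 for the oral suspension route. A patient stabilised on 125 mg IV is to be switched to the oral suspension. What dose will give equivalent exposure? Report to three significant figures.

For equal systemic exposure: F × D_ev = D_iv
D_ev = D_iv / F = 125 / 0.83 = 150.602 mg

D_oral = 151 mg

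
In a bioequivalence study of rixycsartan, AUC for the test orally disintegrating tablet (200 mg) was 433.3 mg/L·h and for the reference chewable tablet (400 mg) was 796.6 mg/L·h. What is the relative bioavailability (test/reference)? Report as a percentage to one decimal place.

F_rel = (AUC_test/D_test) / (AUC_ref/D_ref)
      = (433.3/200) / (796.6/400)
      = 2.1665 / 1.9915 = 1.0879 = 108.79%

F_rel = 108.8%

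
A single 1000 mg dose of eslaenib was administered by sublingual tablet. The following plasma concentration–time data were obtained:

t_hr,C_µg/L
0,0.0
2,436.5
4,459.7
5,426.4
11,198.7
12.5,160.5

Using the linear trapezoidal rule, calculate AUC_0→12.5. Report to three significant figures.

Trapezoidal AUC_0→12.5:
  [0→2]: (0.0+436.5)/2 × 2 = 436.5
  [2→4]: (436.5+459.7)/2 × 2 = 896.2
  [4→5]: (459.7+426.4)/2 × 1 = 443.05
  [5→11]: (426.4+198.7)/2 × 6 = 1875.3
  [11→12.5]: (198.7+160.5)/2 × 1.5 = 269.4
  Sum = 3920.45 µg/L·hr

AUC = 3920 µg/L·hr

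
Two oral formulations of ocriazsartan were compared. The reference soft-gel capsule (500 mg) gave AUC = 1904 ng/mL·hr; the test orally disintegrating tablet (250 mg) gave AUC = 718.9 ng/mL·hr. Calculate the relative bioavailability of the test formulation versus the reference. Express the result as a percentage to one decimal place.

F_rel = (AUC_test/D_test) / (AUC_ref/D_ref)
      = (718.9/250) / (1904/500)
      = 2.8756 / 3.808 = 0.7551 = 75.51%

F_rel = 75.5%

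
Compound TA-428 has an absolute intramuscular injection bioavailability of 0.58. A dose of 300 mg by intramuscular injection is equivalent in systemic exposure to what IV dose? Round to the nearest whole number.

Systemic exposure from an extravascular dose = F × D_ev, so the equivalent IV dose is F × D_ev.
D_iv = F × D_ev = 0.58 × 300 = 174 mg

D_iv = 174 mg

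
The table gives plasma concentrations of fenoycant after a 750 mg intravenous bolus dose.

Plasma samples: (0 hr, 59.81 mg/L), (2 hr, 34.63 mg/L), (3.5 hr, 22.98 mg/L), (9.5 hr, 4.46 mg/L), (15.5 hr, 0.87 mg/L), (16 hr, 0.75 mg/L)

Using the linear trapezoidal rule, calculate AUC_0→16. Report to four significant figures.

AUC = 236.4 mg/L·hr

Trapezoidal AUC_0→16:
  [0→2]: (59.81+34.63)/2 × 2 = 94.44
  [2→3.5]: (34.63+22.98)/2 × 1.5 = 43.2075
  [3.5→9.5]: (22.98+4.46)/2 × 6 = 82.32
  [9.5→15.5]: (4.46+0.87)/2 × 6 = 15.99
  [15.5→16]: (0.87+0.75)/2 × 0.5 = 0.405
  Sum = 236.3625 mg/L·hr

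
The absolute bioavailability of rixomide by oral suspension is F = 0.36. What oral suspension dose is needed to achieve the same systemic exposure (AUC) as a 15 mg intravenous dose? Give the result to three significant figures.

For equal systemic exposure: F × D_ev = D_iv
D_ev = D_iv / F = 15 / 0.36 = 41.6667 mg

D_oral = 41.7 mg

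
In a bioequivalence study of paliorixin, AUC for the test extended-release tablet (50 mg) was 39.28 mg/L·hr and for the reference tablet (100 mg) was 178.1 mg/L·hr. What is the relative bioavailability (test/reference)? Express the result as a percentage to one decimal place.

F_rel = 44.1%

F_rel = (AUC_test/D_test) / (AUC_ref/D_ref)
      = (39.28/50) / (178.1/100)
      = 0.7856 / 1.781 = 0.4411 = 44.11%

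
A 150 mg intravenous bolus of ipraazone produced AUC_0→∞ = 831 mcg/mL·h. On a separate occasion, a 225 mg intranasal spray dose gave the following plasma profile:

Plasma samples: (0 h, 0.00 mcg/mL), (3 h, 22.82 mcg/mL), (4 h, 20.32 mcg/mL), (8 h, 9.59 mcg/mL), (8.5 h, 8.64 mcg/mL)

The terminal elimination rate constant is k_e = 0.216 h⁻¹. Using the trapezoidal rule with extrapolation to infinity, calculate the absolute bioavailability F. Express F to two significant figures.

F = 0.13

Trapezoidal AUC_0→8.5 (intranasal spray):
  [0→3]: (0.00+22.82)/2 × 3 = 34.23
  [3→4]: (22.82+20.32)/2 × 1 = 21.57
  [4→8]: (20.32+9.59)/2 × 4 = 59.82
  [8→8.5]: (9.59+8.64)/2 × 0.5 = 4.5575
  Sum = 120.1775 mcg/mL·h
Tail: C_last/k_e = 8.64/0.216 = 40.000
AUC_0→∞ (intranasal spray) = 120.1775 + 40.000 = 160.1775 mcg/mL·h
F = (AUC_ev/D_ev)/(AUC_iv/D_iv) = (160.1775/225)/(831/150) = 0.7119/5.54 = 0.1285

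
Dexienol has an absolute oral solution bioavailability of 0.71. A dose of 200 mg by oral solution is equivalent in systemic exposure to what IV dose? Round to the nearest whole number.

D_iv = 142 mg

Systemic exposure from an extravascular dose = F × D_ev, so the equivalent IV dose is F × D_ev.
D_iv = F × D_ev = 0.71 × 200 = 142 mg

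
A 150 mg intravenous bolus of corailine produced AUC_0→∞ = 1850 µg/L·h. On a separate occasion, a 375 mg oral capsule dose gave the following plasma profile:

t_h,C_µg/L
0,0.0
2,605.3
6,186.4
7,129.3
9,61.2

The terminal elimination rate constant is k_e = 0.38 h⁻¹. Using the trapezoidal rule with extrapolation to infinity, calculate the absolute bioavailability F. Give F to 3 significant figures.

Trapezoidal AUC_0→9 (oral capsule):
  [0→2]: (0.0+605.3)/2 × 2 = 605.3
  [2→6]: (605.3+186.4)/2 × 4 = 1583.4
  [6→7]: (186.4+129.3)/2 × 1 = 157.85
  [7→9]: (129.3+61.2)/2 × 2 = 190.5
  Sum = 2537.05 µg/L·h
Tail: C_last/k_e = 61.2/0.38 = 161.053
AUC_0→∞ (oral capsule) = 2537.05 + 161.053 = 2698.103 µg/L·h
F = (AUC_ev/D_ev)/(AUC_iv/D_iv) = (2698.103/375)/(1850/150) = 7.19494/12.3333 = 0.5834

F = 0.583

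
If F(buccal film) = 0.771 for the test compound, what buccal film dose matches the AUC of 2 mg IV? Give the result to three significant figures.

For equal systemic exposure: F × D_ev = D_iv
D_ev = D_iv / F = 2 / 0.771 = 2.59403 mg

D_buccal = 2.59 mg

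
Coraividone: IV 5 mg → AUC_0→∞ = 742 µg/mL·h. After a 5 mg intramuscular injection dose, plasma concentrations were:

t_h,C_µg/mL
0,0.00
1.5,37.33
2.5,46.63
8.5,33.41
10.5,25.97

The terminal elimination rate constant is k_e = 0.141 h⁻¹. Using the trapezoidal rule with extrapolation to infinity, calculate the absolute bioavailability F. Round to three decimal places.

F = 0.746

Trapezoidal AUC_0→10.5 (intramuscular injection):
  [0→1.5]: (0.00+37.33)/2 × 1.5 = 27.9975
  [1.5→2.5]: (37.33+46.63)/2 × 1 = 41.98
  [2.5→8.5]: (46.63+33.41)/2 × 6 = 240.12
  [8.5→10.5]: (33.41+25.97)/2 × 2 = 59.38
  Sum = 369.4775 µg/mL·h
Tail: C_last/k_e = 25.97/0.141 = 184.184
AUC_0→∞ (intramuscular injection) = 369.4775 + 184.184 = 553.6615 µg/mL·h
F = (AUC_ev/D_ev)/(AUC_iv/D_iv) = (553.6615/5)/(742/5) = 110.7323/148.4 = 0.7462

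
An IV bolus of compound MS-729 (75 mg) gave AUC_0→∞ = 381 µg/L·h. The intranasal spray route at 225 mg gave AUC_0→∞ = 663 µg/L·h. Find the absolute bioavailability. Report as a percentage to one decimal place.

F = 58.0%

F = (AUC_ev / D_ev) / (AUC_iv / D_iv)
  = (663/225) / (381/75)
  = 2.94667 / 5.08 = 0.5801
  = 58.01%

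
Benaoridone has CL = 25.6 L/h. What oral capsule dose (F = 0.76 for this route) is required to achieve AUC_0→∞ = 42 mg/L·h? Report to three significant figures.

Dose = 1410 mg

Dose = CL × AUC_0→∞ / F
     = 25.6 × 42 / 0.76 = 1414.74 mg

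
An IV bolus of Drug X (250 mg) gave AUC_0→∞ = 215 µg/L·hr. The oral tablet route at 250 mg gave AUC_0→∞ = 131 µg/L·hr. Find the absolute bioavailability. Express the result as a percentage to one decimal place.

F = 60.9%

F = (AUC_ev / D_ev) / (AUC_iv / D_iv)
  = (131/250) / (215/250)
  = 0.524 / 0.86 = 0.6093
  = 60.93%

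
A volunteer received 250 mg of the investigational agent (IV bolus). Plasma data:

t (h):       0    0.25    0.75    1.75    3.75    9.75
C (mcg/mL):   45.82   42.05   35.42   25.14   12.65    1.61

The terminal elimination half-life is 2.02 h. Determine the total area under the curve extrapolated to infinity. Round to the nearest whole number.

AUC = 146 mcg/mL·h

Trapezoidal AUC_0→9.75:
  [0→0.25]: (45.82+42.05)/2 × 0.25 = 10.98375
  [0.25→0.75]: (42.05+35.42)/2 × 0.5 = 19.3675
  [0.75→1.75]: (35.42+25.14)/2 × 1 = 30.28
  [1.75→3.75]: (25.14+12.65)/2 × 2 = 37.79
  [3.75→9.75]: (12.65+1.61)/2 × 6 = 42.78
  Sum = 141.20125 mcg/mL·h
k_e = ln2 / t½ = 0.693147 / 2.02 = 0.3431 h^-1
Extrapolated tail: C_last / k_e = 1.61 / 0.3431 = 4.693
AUC_0→∞ = 141.20125 + 4.693 = 145.89425 mcg/mL·h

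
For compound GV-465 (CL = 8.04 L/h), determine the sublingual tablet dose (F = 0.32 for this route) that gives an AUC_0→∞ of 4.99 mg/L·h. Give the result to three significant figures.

Dose = CL × AUC_0→∞ / F
     = 8.04 × 4.99 / 0.32 = 125.37375 mg

Dose = 125 mg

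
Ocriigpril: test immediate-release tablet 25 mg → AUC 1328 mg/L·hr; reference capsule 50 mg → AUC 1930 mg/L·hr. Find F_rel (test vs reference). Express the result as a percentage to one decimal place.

F_rel = 137.6%

F_rel = (AUC_test/D_test) / (AUC_ref/D_ref)
      = (1328/25) / (1930/50)
      = 53.12 / 38.6 = 1.3762 = 137.62%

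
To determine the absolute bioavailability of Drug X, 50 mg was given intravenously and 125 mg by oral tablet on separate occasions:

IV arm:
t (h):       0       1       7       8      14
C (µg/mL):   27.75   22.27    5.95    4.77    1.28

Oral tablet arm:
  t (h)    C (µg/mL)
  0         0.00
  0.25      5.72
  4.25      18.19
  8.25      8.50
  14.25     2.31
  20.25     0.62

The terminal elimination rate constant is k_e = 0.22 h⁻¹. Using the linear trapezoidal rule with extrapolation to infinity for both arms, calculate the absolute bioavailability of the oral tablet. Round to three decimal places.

Trapezoidal AUC_0→14 (IV):
  [0→1]: (27.75+22.27)/2 × 1 = 25.01
  [1→7]: (22.27+5.95)/2 × 6 = 84.66
  [7→8]: (5.95+4.77)/2 × 1 = 5.36
  [8→14]: (4.77+1.28)/2 × 6 = 18.15
  Sum = 133.18 µg/mL·h
IV tail: 1.28/0.22 = 5.818; AUC_iv,0→∞ = 133.18 + 5.818 = 138.998 µg/mL·h
Trapezoidal AUC_0→20.25 (oral tablet):
  [0→0.25]: (0.00+5.72)/2 × 0.25 = 0.715
  [0.25→4.25]: (5.72+18.19)/2 × 4 = 47.82
  [4.25→8.25]: (18.19+8.50)/2 × 4 = 53.38
  [8.25→14.25]: (8.50+2.31)/2 × 6 = 32.43
  [14.25→20.25]: (2.31+0.62)/2 × 6 = 8.79
  Sum = 143.135 µg/mL·h
oral tablet tail: 0.62/0.22 = 2.818; AUC_ev,0→∞ = 143.135 + 2.818 = 145.953 µg/mL·h
F = (AUC_ev/D_ev)/(AUC_iv/D_iv) = (145.953/125)/(138.998/50) = 1.167624/2.77996 = 0.4200

F = 0.420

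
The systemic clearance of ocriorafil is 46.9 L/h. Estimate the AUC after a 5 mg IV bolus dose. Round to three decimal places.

AUC = 0.107 mg/L·h

AUC_0→∞ = Dose_iv / CL
        = 5 / 46.9 = 0.10661 mg/L·h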